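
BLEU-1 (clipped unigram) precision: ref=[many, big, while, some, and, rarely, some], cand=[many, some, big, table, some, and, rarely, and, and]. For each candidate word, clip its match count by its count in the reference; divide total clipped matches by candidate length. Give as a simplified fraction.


Reference word counts: {'and': 1, 'big': 1, 'many': 1, 'rarely': 1, 'some': 2, 'while': 1}
Checking each candidate word (with clipping):
  'many' -> in reference (ref count 1, used 1/1) -> match (matches: 1)
  'some' -> in reference (ref count 2, used 1/2) -> match (matches: 2)
  'big' -> in reference (ref count 1, used 1/1) -> match (matches: 3)
  'table' -> not in reference -> no match (matches: 3)
  'some' -> in reference (ref count 2, used 2/2) -> match (matches: 4)
  'and' -> in reference (ref count 1, used 1/1) -> match (matches: 5)
  'rarely' -> in reference (ref count 1, used 1/1) -> match (matches: 6)
  'and' -> ref count 1 already used up (1/1) -> clipped, no match (matches: 6)
  'and' -> ref count 1 already used up (1/1) -> clipped, no match (matches: 6)
Clipped matches: 6, Candidate length: 9
Precision = 6/9 = 2/3

2/3


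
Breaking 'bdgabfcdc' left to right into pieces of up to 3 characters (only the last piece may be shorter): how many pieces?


'bdgabfcdc' has 9 characters.
Chunking with max size 3:
  Chunk 1: 'bdg' (positions 0-2)
  Chunk 2: 'abf' (positions 3-5)
  Chunk 3: 'cdc' (positions 6-8)
Total chunks: ceil(9 / 3) = 3

3


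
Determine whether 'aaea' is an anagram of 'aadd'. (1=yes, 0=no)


Sort characters of 'aaea': 'aaae'
Sort characters of 'aadd': 'aadd'
Sorted forms differ -> they are NOT anagrams
Result: 0

0


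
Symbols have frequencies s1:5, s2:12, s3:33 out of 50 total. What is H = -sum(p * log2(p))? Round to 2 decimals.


Computing entropy H = -sum(p_i * log2(p_i)):
  s1: p = 5/50 = 0.1000, -p*log2(p) = 0.3322
  s2: p = 12/50 = 0.2400, -p*log2(p) = 0.4941
  s3: p = 33/50 = 0.6600, -p*log2(p) = 0.3956
H = sum of terms = 1.2219
Rounded to 2 decimals: 1.22

1.22


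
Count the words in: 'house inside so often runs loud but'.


Counting words by splitting on spaces:
  Word 1: 'house'
  Word 2: 'inside'
  Word 3: 'so'
  Word 4: 'often'
  Word 5: 'runs'
  Word 6: 'loud'
  Word 7: 'but'
Total words: 7

7


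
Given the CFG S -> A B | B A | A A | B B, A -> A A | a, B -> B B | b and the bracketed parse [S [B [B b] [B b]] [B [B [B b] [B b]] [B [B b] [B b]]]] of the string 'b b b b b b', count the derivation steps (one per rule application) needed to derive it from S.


Every bracketed nonterminal node [X ...] in the tree is produced by exactly one rule application.
Reading the tree off as a leftmost derivation:
  Step 1: S  =>  B B   (applied S -> B B)
  Step 2: B B  =>  B B B   (applied B -> B B)
  Step 3: B B B  =>  b B B   (applied B -> b)
  Step 4: b B B  =>  b b B   (applied B -> b)
  Step 5: b b B  =>  b b B B   (applied B -> B B)
  Step 6: b b B B  =>  b b B B B   (applied B -> B B)
  Step 7: b b B B B  =>  b b b B B   (applied B -> b)
  Step 8: b b b B B  =>  b b b b B   (applied B -> b)
  Step 9: b b b b B  =>  b b b b B B   (applied B -> B B)
  Step 10: b b b b B B  =>  b b b b b B   (applied B -> b)
  Step 11: b b b b b B  =>  b b b b b b   (applied B -> b)
Final yield: b b b b b b
Total rewrite steps: 11

11


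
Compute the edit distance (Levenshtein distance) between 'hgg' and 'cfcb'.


Building DP table for s1='hgg' (len 3) and s2='cfcb' (len 4):
       c  f  c  b
    0  1  2  3  4
  h 1  1  2  3  4
  g 2  2  2  3  4
  g 3  3  3  3  4
Edit distance = dp[3][4] = 4

4


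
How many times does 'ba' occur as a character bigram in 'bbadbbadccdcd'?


Scanning 'bbadbbadccdcd' for bigram 'ba':
  Position 0: 'bb' -> no
  Position 1: 'ba' -> MATCH
  Position 2: 'ad' -> no
  Position 3: 'db' -> no
  Position 4: 'bb' -> no
  Position 5: 'ba' -> MATCH
  Position 6: 'ad' -> no
  Position 7: 'dc' -> no
  Position 8: 'cc' -> no
  Position 9: 'cd' -> no
  Position 10: 'dc' -> no
  Position 11: 'cd' -> no
Total matches: 2

2


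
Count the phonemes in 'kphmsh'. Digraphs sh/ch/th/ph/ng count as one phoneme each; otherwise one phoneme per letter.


Parsing 'kphmsh' greedily, digraphs first:
  'k' -> consonant phoneme (phonemes so far: 1)
  'ph' -> digraph (1 consonant phoneme) (phonemes so far: 2)
  'm' -> consonant phoneme (phonemes so far: 3)
  'sh' -> digraph (1 consonant phoneme) (phonemes so far: 4)
Total phonemes: 4

4


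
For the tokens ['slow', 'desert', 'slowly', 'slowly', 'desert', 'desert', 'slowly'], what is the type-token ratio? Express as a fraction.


Tokens: 7
Unique types: ('desert', 'slow', 'slowly') = 3
TTR = 3/7
Already in lowest terms.

3/7


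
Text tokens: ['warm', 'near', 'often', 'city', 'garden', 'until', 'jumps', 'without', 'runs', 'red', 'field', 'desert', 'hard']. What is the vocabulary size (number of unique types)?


Listing all tokens and tracking unique types:
  Token 1: 'warm' -> NEW (unique so far: 1)
  Token 2: 'near' -> NEW (unique so far: 2)
  Token 3: 'often' -> NEW (unique so far: 3)
  Token 4: 'city' -> NEW (unique so far: 4)
  Token 5: 'garden' -> NEW (unique so far: 5)
  Token 6: 'until' -> NEW (unique so far: 6)
  Token 7: 'jumps' -> NEW (unique so far: 7)
  Token 8: 'without' -> NEW (unique so far: 8)
  Token 9: 'runs' -> NEW (unique so far: 9)
  Token 10: 'red' -> NEW (unique so far: 10)
  Token 11: 'field' -> NEW (unique so far: 11)
  Token 12: 'desert' -> NEW (unique so far: 12)
  Token 13: 'hard' -> NEW (unique so far: 13)
Unique types: ('city', 'desert', 'field', 'garden', 'hard', 'jumps', 'near', 'often', 'red', 'runs', 'until', 'warm', 'without')
Vocabulary size: 13

13


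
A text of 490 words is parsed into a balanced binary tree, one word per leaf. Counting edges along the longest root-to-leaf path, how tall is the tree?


In a balanced binary tree with n leaves the deepest leaf is ceil(log2(n)) edges below the root.
log2(490) = 8.9366
ceil(8.9366) = 9
height (edges) = 9

9


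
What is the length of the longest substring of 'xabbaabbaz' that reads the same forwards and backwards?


Scanning 'xabbaabbaz' for palindromic substrings.
Substring at positions 1-8: 'abbaabba'.
Check: reverse('abbaabba') = 'abbaabba' -> palindrome confirmed.
Neighbouring characters ('x' / 'z') break symmetry, so it cannot extend further.
No longer palindromic substring exists; longest length = 8

8


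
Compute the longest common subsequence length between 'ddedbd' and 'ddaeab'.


DP table for LCS of 'ddedbd' and 'ddaeab':
       d  d  a  e  a  b
    0  0  0  0  0  0  0
  d 0  1  1  1  1  1  1
  d 0  1  2  2  2  2  2
  e 0  1  2  2  3  3  3
  d 0  1  2  2  3  3  3
  b 0  1  2  2  3  3  4
  d 0  1  2  2  3  3  4
LCS: 'ddeb'
LCS length = 4

4


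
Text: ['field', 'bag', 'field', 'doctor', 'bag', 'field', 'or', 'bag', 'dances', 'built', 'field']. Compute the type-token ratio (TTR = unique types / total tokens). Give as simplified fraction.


Tokens: 11
Unique types: ('bag', 'built', 'dances', 'doctor', 'field', 'or') = 6
TTR = 6/11
Already in lowest terms.

6/11


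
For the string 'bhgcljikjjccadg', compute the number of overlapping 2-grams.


String 'bhgcljikjjccadg' has length L = 15.
Number of overlapping n-grams = L - n + 1
Substituting: 15 - 2 + 1 = 14

14


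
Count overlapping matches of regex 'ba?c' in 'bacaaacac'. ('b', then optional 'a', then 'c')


Pattern: ba?c means 'b', then optional 'a', then 'c'.
Scanning 'bacaaacac' position-by-position:
  Pos 0: window 'bac' -> MATCH
  Pos 1: window 'aca' -> no
  Pos 2: window 'caa' -> no
  Pos 3: window 'aaa' -> no
  Pos 4: window 'aac' -> no
  Pos 5: window 'aca' -> no
  Pos 6: window 'cac' -> no
  Pos 7: window 'ac' -> no
  Pos 8: window 'c' -> no
Total matches: 1

1


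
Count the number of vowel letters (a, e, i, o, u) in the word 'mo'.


Scanning each character of 'mo':
  Position 1: 'm' -> consonant (running count: 0)
  Position 2: 'o' -> vowel (running count: 1)
Total vowels: 1

1


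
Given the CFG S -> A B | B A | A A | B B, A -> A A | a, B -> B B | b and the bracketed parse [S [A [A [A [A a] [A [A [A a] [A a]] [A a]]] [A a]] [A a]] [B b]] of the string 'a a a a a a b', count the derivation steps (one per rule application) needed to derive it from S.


Every bracketed nonterminal node [X ...] in the tree is produced by exactly one rule application.
Reading the tree off as a leftmost derivation:
  Step 1: S  =>  A B   (applied S -> A B)
  Step 2: A B  =>  A A B   (applied A -> A A)
  Step 3: A A B  =>  A A A B   (applied A -> A A)
  Step 4: A A A B  =>  A A A A B   (applied A -> A A)
  Step 5: A A A A B  =>  a A A A B   (applied A -> a)
  Step 6: a A A A B  =>  a A A A A B   (applied A -> A A)
  Step 7: a A A A A B  =>  a A A A A A B   (applied A -> A A)
  Step 8: a A A A A A B  =>  a a A A A A B   (applied A -> a)
  Step 9: a a A A A A B  =>  a a a A A A B   (applied A -> a)
  Step 10: a a a A A A B  =>  a a a a A A B   (applied A -> a)
  Step 11: a a a a A A B  =>  a a a a a A B   (applied A -> a)
  Step 12: a a a a a A B  =>  a a a a a a B   (applied A -> a)
  Step 13: a a a a a a B  =>  a a a a a a b   (applied B -> b)
Final yield: a a a a a a b
Total rewrite steps: 13

13


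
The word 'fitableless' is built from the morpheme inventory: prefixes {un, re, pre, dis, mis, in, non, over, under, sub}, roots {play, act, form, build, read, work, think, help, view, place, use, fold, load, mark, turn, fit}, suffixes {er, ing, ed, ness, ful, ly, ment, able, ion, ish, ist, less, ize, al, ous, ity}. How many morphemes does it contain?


Segmenting 'fitableless' against the inventory:
  'fit' -> root (morpheme 1)
  'able' -> suffix (morpheme 2)
  'less' -> suffix (morpheme 3)
Total morphemes: 3

3


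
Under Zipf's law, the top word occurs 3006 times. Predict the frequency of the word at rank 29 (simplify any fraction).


Zipf's law: freq(rank) = f1 / rank
f1 = 3006, rank = 29
freq = 3006 / 29
GCD(3006, 29) = 1
Simplified: 3006/29

3006/29


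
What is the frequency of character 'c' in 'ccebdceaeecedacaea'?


Scanning 'ccebdceaeecedacaea' for 'c':
  Position 0: 'c' -> MATCH (count: 1)
  Position 1: 'c' -> MATCH (count: 2)
  Position 5: 'c' -> MATCH (count: 3)
  Position 10: 'c' -> MATCH (count: 4)
  Position 14: 'c' -> MATCH (count: 5)
Total occurrences of 'c': 5

5


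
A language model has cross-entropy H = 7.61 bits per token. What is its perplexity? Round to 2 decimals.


Perplexity formula: PP = 2^H
H = 7.61
PP = 2^7.61
Decompose: 2^7.61 = 2^7 * 2^0.61
2^7 = 128, 2^0.61 ~ 1.5262592
PP ~ 128 * 1.5262592 = 195.3611776
Rounded to 2 decimals: 195.36

195.36


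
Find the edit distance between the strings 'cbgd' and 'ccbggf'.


Building DP table for s1='cbgd' (len 4) and s2='ccbggf' (len 6):
       c  c  b  g  g  f
    0  1  2  3  4  5  6
  c 1  0  1  2  3  4  5
  b 2  1  1  1  2  3  4
  g 3  2  2  2  1  2  3
  d 4  3  3  3  2  2  3
Edit distance = dp[4][6] = 3

3


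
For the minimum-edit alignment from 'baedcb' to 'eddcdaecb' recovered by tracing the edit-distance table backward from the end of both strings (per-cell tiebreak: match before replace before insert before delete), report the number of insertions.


Edit distance = 6. Backtracking from cell (6, 9) with preference match > replace > insert > delete,
then listing the resulting alignment 'baedcb' -> 'eddcdaecb' left to right:
  Step 1: insert 'e' [insertion #1]
  Step 2: replace b->d
  Step 3: replace a->d
  Step 4: replace e->c
  Step 5: keep 'd'
  Step 6: insert 'a' [insertion #2]
  Step 7: insert 'e' [insertion #3]
  Step 8: keep 'c'
  Step 9: keep 'b'
Total insertions: 3

3


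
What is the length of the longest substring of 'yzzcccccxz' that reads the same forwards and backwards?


Scanning 'yzzcccccxz' for palindromic substrings.
Substring at positions 3-7: 'ccccc'.
Check: reverse('ccccc') = 'ccccc' -> palindrome confirmed.
Neighbouring characters ('z' / 'x') break symmetry, so it cannot extend further.
No longer palindromic substring exists; longest length = 5

5


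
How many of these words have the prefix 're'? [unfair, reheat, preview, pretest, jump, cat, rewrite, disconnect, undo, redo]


Checking each word for prefix 're':
  'unfair' -> no (count: 0)
  'reheat' -> YES, starts with 're' (count: 1)
  'preview' -> no (count: 1)
  'pretest' -> no (count: 1)
  'jump' -> no (count: 1)
  'cat' -> no (count: 1)
  'rewrite' -> YES, starts with 're' (count: 2)
  'disconnect' -> no (count: 2)
  'undo' -> no (count: 2)
  'redo' -> YES, starts with 're' (count: 3)
Total with prefix 're': 3

3


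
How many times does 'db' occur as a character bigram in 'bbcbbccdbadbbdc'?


Scanning 'bbcbbccdbadbbdc' for bigram 'db':
  Position 0: 'bb' -> no
  Position 1: 'bc' -> no
  Position 2: 'cb' -> no
  Position 3: 'bb' -> no
  Position 4: 'bc' -> no
  Position 5: 'cc' -> no
  Position 6: 'cd' -> no
  Position 7: 'db' -> MATCH
  Position 8: 'ba' -> no
  Position 9: 'ad' -> no
  Position 10: 'db' -> MATCH
  Position 11: 'bb' -> no
  Position 12: 'bd' -> no
  Position 13: 'dc' -> no
Total matches: 2

2


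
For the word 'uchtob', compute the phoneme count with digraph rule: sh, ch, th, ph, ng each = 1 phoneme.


Parsing 'uchtob' greedily, digraphs first:
  'u' -> vowel phoneme (phonemes so far: 1)
  'ch' -> digraph (1 consonant phoneme) (phonemes so far: 2)
  't' -> consonant phoneme (phonemes so far: 3)
  'o' -> vowel phoneme (phonemes so far: 4)
  'b' -> consonant phoneme (phonemes so far: 5)
Total phonemes: 5

5


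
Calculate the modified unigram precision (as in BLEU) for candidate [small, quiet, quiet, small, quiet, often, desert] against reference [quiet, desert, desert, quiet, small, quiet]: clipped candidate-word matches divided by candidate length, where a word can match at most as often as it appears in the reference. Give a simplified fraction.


Reference word counts: {'desert': 2, 'quiet': 3, 'small': 1}
Checking each candidate word (with clipping):
  'small' -> in reference (ref count 1, used 1/1) -> match (matches: 1)
  'quiet' -> in reference (ref count 3, used 1/3) -> match (matches: 2)
  'quiet' -> in reference (ref count 3, used 2/3) -> match (matches: 3)
  'small' -> ref count 1 already used up (1/1) -> clipped, no match (matches: 3)
  'quiet' -> in reference (ref count 3, used 3/3) -> match (matches: 4)
  'often' -> not in reference -> no match (matches: 4)
  'desert' -> in reference (ref count 2, used 1/2) -> match (matches: 5)
Clipped matches: 5, Candidate length: 7
Precision = 5/7

5/7


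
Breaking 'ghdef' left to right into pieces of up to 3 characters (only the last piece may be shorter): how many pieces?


'ghdef' has 5 characters.
Chunking with max size 3:
  Chunk 1: 'ghd' (positions 0-2)
  Chunk 2: 'ef' (positions 3-4)
Total chunks: ceil(5 / 3) = 2

2


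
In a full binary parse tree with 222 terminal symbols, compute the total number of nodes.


Leaf nodes (terminals): 222
Internal nodes = n - 1 = 222 - 1 = 221
Total = leaves + internal = 222 + 221 = 443

443


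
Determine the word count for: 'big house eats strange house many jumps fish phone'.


Counting words by splitting on spaces:
  Word 1: 'big'
  Word 2: 'house'
  Word 3: 'eats'
  Word 4: 'strange'
  Word 5: 'house'
  Word 6: 'many'
  Word 7: 'jumps'
  Word 8: 'fish'
  Word 9: 'phone'
Total words: 9

9


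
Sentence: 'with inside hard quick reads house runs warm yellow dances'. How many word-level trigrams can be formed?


Word trigrams from [10] words:
  Trigram 1: (with inside hard)
  Trigram 2: (inside hard quick)
  Trigram 3: (hard quick reads)
  Trigram 4: (quick reads house)
  Trigram 5: (reads house runs)
  Trigram 6: (house runs warm)
  Trigram 7: (runs warm yellow)
  Trigram 8: (warm yellow dances)
Total word trigrams: 10 - 2 = 8

8


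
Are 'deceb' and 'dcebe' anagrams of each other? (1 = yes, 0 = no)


Sort characters of 'deceb': 'bcdee'
Sort characters of 'dcebe': 'bcdee'
Sorted forms match -> they ARE anagrams
Result: 1

1


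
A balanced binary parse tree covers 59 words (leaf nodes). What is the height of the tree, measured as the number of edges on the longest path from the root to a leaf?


In a balanced binary tree with n leaves the deepest leaf is ceil(log2(n)) edges below the root.
log2(59) = 5.8826
ceil(5.8826) = 6
height (edges) = 6

6


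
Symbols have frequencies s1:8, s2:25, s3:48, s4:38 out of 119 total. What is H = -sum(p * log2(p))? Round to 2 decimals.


Computing entropy H = -sum(p_i * log2(p_i)):
  s1: p = 8/119 = 0.0672, -p*log2(p) = 0.2618
  s2: p = 25/119 = 0.2101, -p*log2(p) = 0.4729
  s3: p = 48/119 = 0.4034, -p*log2(p) = 0.5283
  s4: p = 38/119 = 0.3193, -p*log2(p) = 0.5259
H = sum of terms = 1.7889
Rounded to 2 decimals: 1.79

1.79


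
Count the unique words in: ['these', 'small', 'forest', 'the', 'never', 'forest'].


Listing all tokens and tracking unique types:
  Token 1: 'these' -> NEW (unique so far: 1)
  Token 2: 'small' -> NEW (unique so far: 2)
  Token 3: 'forest' -> NEW (unique so far: 3)
  Token 4: 'the' -> NEW (unique so far: 4)
  Token 5: 'never' -> NEW (unique so far: 5)
  Token 6: 'forest' -> duplicate (unique so far: 5)
Unique types: ('forest', 'never', 'small', 'the', 'these')
Vocabulary size: 5

5


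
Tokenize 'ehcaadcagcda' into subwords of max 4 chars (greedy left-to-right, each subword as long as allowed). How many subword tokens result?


'ehcaadcagcda' has 12 characters.
Chunking with max size 4:
  Chunk 1: 'ehca' (positions 0-3)
  Chunk 2: 'adca' (positions 4-7)
  Chunk 3: 'gcda' (positions 8-11)
Total chunks: ceil(12 / 4) = 3

3


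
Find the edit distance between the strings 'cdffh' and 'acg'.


Building DP table for s1='cdffh' (len 5) and s2='acg' (len 3):
       a  c  g
    0  1  2  3
  c 1  1  1  2
  d 2  2  2  2
  f 3  3  3  3
  f 4  4  4  4
  h 5  5  5  5
Edit distance = dp[5][3] = 5

5


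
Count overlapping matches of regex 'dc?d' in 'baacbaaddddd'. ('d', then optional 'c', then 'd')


Pattern: dc?d means 'd', then optional 'c', then 'd'.
Scanning 'baacbaaddddd' position-by-position:
  Pos 0: window 'baa' -> no
  Pos 1: window 'aac' -> no
  Pos 2: window 'acb' -> no
  Pos 3: window 'cba' -> no
  Pos 4: window 'baa' -> no
  Pos 5: window 'aad' -> no
  Pos 6: window 'add' -> no
  Pos 7: window 'ddd' -> MATCH
  Pos 8: window 'ddd' -> MATCH
  Pos 9: window 'ddd' -> MATCH
  Pos 10: window 'dd' -> MATCH
  Pos 11: window 'd' -> no
Total matches: 4

4


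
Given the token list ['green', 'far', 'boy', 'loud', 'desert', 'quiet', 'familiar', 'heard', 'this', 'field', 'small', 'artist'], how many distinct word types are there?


Listing all tokens and tracking unique types:
  Token 1: 'green' -> NEW (unique so far: 1)
  Token 2: 'far' -> NEW (unique so far: 2)
  Token 3: 'boy' -> NEW (unique so far: 3)
  Token 4: 'loud' -> NEW (unique so far: 4)
  Token 5: 'desert' -> NEW (unique so far: 5)
  Token 6: 'quiet' -> NEW (unique so far: 6)
  Token 7: 'familiar' -> NEW (unique so far: 7)
  Token 8: 'heard' -> NEW (unique so far: 8)
  Token 9: 'this' -> NEW (unique so far: 9)
  Token 10: 'field' -> NEW (unique so far: 10)
  Token 11: 'small' -> NEW (unique so far: 11)
  Token 12: 'artist' -> NEW (unique so far: 12)
Unique types: ('artist', 'boy', 'desert', 'familiar', 'far', 'field', 'green', 'heard', 'loud', 'quiet', 'small', 'this')
Vocabulary size: 12

12


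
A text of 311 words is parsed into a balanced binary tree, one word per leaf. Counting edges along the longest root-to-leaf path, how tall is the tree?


In a balanced binary tree with n leaves the deepest leaf is ceil(log2(n)) edges below the root.
log2(311) = 8.2808
ceil(8.2808) = 9
height (edges) = 9

9


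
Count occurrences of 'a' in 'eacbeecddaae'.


Scanning 'eacbeecddaae' for 'a':
  Position 1: 'a' -> MATCH (count: 1)
  Position 9: 'a' -> MATCH (count: 2)
  Position 10: 'a' -> MATCH (count: 3)
Total occurrences of 'a': 3

3


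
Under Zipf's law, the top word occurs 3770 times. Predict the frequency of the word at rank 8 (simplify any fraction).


Zipf's law: freq(rank) = f1 / rank
f1 = 3770, rank = 8
freq = 3770 / 8
GCD(3770, 8) = 2
Simplified: 1885/4

1885/4


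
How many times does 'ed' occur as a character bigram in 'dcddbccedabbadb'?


Scanning 'dcddbccedabbadb' for bigram 'ed':
  Position 0: 'dc' -> no
  Position 1: 'cd' -> no
  Position 2: 'dd' -> no
  Position 3: 'db' -> no
  Position 4: 'bc' -> no
  Position 5: 'cc' -> no
  Position 6: 'ce' -> no
  Position 7: 'ed' -> MATCH
  Position 8: 'da' -> no
  Position 9: 'ab' -> no
  Position 10: 'bb' -> no
  Position 11: 'ba' -> no
  Position 12: 'ad' -> no
  Position 13: 'db' -> no
Total matches: 1

1


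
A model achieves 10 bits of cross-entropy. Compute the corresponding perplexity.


Perplexity formula: PP = 2^H
H = 10
PP = 2^10
PP = 2^10 = 1024

1024


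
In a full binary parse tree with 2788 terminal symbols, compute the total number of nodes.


Leaf nodes (terminals): 2788
Internal nodes = n - 1 = 2788 - 1 = 2787
Total = leaves + internal = 2788 + 2787 = 5575

5575


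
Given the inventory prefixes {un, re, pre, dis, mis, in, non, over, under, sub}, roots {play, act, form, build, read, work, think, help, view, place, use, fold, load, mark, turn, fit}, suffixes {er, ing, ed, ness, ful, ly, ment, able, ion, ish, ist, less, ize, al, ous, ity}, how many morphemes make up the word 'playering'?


Segmenting 'playering' against the inventory:
  'play' -> root (morpheme 1)
  'er' -> suffix (morpheme 2)
  'ing' -> suffix (morpheme 3)
Total morphemes: 3

3


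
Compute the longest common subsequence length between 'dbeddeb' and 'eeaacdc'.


DP table for LCS of 'dbeddeb' and 'eeaacdc':
       e  e  a  a  c  d  c
    0  0  0  0  0  0  0  0
  d 0  0  0  0  0  0  1  1
  b 0  0  0  0  0  0  1  1
  e 0  1  1  1  1  1  1  1
  d 0  1  1  1  1  1  2  2
  d 0  1  1  1  1  1  2  2
  e 0  1  2  2  2  2  2  2
  b 0  1  2  2  2  2  2  2
LCS: 'ed'
LCS length = 2

2


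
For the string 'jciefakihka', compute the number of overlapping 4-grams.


String 'jciefakihka' has length L = 11.
Number of overlapping n-grams = L - n + 1
Substituting: 11 - 4 + 1 = 8

8


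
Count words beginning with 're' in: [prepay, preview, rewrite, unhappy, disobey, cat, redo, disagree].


Checking each word for prefix 're':
  'prepay' -> no (count: 0)
  'preview' -> no (count: 0)
  'rewrite' -> YES, starts with 're' (count: 1)
  'unhappy' -> no (count: 1)
  'disobey' -> no (count: 1)
  'cat' -> no (count: 1)
  'redo' -> YES, starts with 're' (count: 2)
  'disagree' -> no (count: 2)
Total with prefix 're': 2

2


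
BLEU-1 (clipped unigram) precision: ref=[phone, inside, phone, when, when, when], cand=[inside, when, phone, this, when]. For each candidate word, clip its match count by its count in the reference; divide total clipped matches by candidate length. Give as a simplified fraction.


Reference word counts: {'inside': 1, 'phone': 2, 'when': 3}
Checking each candidate word (with clipping):
  'inside' -> in reference (ref count 1, used 1/1) -> match (matches: 1)
  'when' -> in reference (ref count 3, used 1/3) -> match (matches: 2)
  'phone' -> in reference (ref count 2, used 1/2) -> match (matches: 3)
  'this' -> not in reference -> no match (matches: 3)
  'when' -> in reference (ref count 3, used 2/3) -> match (matches: 4)
Clipped matches: 4, Candidate length: 5
Precision = 4/5

4/5


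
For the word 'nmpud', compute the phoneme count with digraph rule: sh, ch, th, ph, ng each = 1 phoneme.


Parsing 'nmpud' greedily, digraphs first:
  'n' -> consonant phoneme (phonemes so far: 1)
  'm' -> consonant phoneme (phonemes so far: 2)
  'p' -> consonant phoneme (phonemes so far: 3)
  'u' -> vowel phoneme (phonemes so far: 4)
  'd' -> consonant phoneme (phonemes so far: 5)
Total phonemes: 5

5


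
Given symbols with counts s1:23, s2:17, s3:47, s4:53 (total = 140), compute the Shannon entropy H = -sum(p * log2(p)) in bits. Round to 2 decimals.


Computing entropy H = -sum(p_i * log2(p_i)):
  s1: p = 23/140 = 0.1643, -p*log2(p) = 0.4281
  s2: p = 17/140 = 0.1214, -p*log2(p) = 0.3694
  s3: p = 47/140 = 0.3357, -p*log2(p) = 0.5286
  s4: p = 53/140 = 0.3786, -p*log2(p) = 0.5305
H = sum of terms = 1.8566
Rounded to 2 decimals: 1.86

1.86


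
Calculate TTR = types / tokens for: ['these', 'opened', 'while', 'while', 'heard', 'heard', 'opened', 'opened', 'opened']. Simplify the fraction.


Tokens: 9
Unique types: ('heard', 'opened', 'these', 'while') = 4
TTR = 4/9
Already in lowest terms.

4/9


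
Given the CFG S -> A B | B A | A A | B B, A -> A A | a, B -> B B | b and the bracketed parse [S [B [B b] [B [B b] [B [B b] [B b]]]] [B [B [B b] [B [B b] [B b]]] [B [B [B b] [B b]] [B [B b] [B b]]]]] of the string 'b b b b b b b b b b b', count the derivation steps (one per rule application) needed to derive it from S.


Every bracketed nonterminal node [X ...] in the tree is produced by exactly one rule application.
Reading the tree off as a leftmost derivation:
  Step 1: S  =>  B B   (applied S -> B B)
  Step 2: B B  =>  B B B   (applied B -> B B)
  Step 3: B B B  =>  b B B   (applied B -> b)
  Step 4: b B B  =>  b B B B   (applied B -> B B)
  Step 5: b B B B  =>  b b B B   (applied B -> b)
  Step 6: b b B B  =>  b b B B B   (applied B -> B B)
  Step 7: b b B B B  =>  b b b B B   (applied B -> b)
  Step 8: b b b B B  =>  b b b b B   (applied B -> b)
  Step 9: b b b b B  =>  b b b b B B   (applied B -> B B)
  Step 10: b b b b B B  =>  b b b b B B B   (applied B -> B B)
  Step 11: b b b b B B B  =>  b b b b b B B   (applied B -> b)
  Step 12: b b b b b B B  =>  b b b b b B B B   (applied B -> B B)
  Step 13: b b b b b B B B  =>  b b b b b b B B   (applied B -> b)
  Step 14: b b b b b b B B  =>  b b b b b b b B   (applied B -> b)
  Step 15: b b b b b b b B  =>  b b b b b b b B B   (applied B -> B B)
  Step 16: b b b b b b b B B  =>  b b b b b b b B B B   (applied B -> B B)
  Step 17: b b b b b b b B B B  =>  b b b b b b b b B B   (applied B -> b)
  Step 18: b b b b b b b b B B  =>  b b b b b b b b b B   (applied B -> b)
  Step 19: b b b b b b b b b B  =>  b b b b b b b b b B B   (applied B -> B B)
  Step 20: b b b b b b b b b B B  =>  b b b b b b b b b b B   (applied B -> b)
  Step 21: b b b b b b b b b b B  =>  b b b b b b b b b b b   (applied B -> b)
Final yield: b b b b b b b b b b b
Total rewrite steps: 21

21


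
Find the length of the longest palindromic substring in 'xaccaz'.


Scanning 'xaccaz' for palindromic substrings.
Substring at positions 1-4: 'acca'.
Check: reverse('acca') = 'acca' -> palindrome confirmed.
Neighbouring characters ('x' / 'z') break symmetry, so it cannot extend further.
No longer palindromic substring exists; longest length = 4

4


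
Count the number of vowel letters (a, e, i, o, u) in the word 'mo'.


Scanning each character of 'mo':
  Position 1: 'm' -> consonant (running count: 0)
  Position 2: 'o' -> vowel (running count: 1)
Total vowels: 1

1


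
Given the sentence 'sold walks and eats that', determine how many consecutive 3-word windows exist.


Word trigrams from [5] words:
  Trigram 1: (sold walks and)
  Trigram 2: (walks and eats)
  Trigram 3: (and eats that)
Total word trigrams: 5 - 2 = 3

3


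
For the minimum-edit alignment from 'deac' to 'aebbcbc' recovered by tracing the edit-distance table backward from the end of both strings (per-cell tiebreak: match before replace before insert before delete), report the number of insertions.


Edit distance = 5. Backtracking from cell (4, 7) with preference match > replace > insert > delete,
then listing the resulting alignment 'deac' -> 'aebbcbc' left to right:
  Step 1: replace d->a
  Step 2: keep 'e'
  Step 3: insert 'b' [insertion #1]
  Step 4: insert 'b' [insertion #2]
  Step 5: insert 'c' [insertion #3]
  Step 6: replace a->b
  Step 7: keep 'c'
Total insertions: 3

3


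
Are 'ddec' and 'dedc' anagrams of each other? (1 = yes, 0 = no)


Sort characters of 'ddec': 'cdde'
Sort characters of 'dedc': 'cdde'
Sorted forms match -> they ARE anagrams
Result: 1

1


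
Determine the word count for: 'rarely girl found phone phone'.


Counting words by splitting on spaces:
  Word 1: 'rarely'
  Word 2: 'girl'
  Word 3: 'found'
  Word 4: 'phone'
  Word 5: 'phone'
Total words: 5

5


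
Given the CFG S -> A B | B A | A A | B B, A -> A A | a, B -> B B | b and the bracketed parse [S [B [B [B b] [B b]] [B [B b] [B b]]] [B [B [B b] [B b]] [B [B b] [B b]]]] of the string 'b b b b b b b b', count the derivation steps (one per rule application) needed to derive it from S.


Every bracketed nonterminal node [X ...] in the tree is produced by exactly one rule application.
Reading the tree off as a leftmost derivation:
  Step 1: S  =>  B B   (applied S -> B B)
  Step 2: B B  =>  B B B   (applied B -> B B)
  Step 3: B B B  =>  B B B B   (applied B -> B B)
  Step 4: B B B B  =>  b B B B   (applied B -> b)
  Step 5: b B B B  =>  b b B B   (applied B -> b)
  Step 6: b b B B  =>  b b B B B   (applied B -> B B)
  Step 7: b b B B B  =>  b b b B B   (applied B -> b)
  Step 8: b b b B B  =>  b b b b B   (applied B -> b)
  Step 9: b b b b B  =>  b b b b B B   (applied B -> B B)
  Step 10: b b b b B B  =>  b b b b B B B   (applied B -> B B)
  Step 11: b b b b B B B  =>  b b b b b B B   (applied B -> b)
  Step 12: b b b b b B B  =>  b b b b b b B   (applied B -> b)
  Step 13: b b b b b b B  =>  b b b b b b B B   (applied B -> B B)
  Step 14: b b b b b b B B  =>  b b b b b b b B   (applied B -> b)
  Step 15: b b b b b b b B  =>  b b b b b b b b   (applied B -> b)
Final yield: b b b b b b b b
Total rewrite steps: 15

15


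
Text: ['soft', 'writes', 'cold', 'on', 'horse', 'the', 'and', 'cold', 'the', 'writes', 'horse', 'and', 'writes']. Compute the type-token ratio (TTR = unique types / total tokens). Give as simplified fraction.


Tokens: 13
Unique types: ('and', 'cold', 'horse', 'on', 'soft', 'the', 'writes') = 7
TTR = 7/13
Already in lowest terms.

7/13


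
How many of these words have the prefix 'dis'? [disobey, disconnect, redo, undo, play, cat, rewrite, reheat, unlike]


Checking each word for prefix 'dis':
  'disobey' -> YES, starts with 'dis' (count: 1)
  'disconnect' -> YES, starts with 'dis' (count: 2)
  'redo' -> no (count: 2)
  'undo' -> no (count: 2)
  'play' -> no (count: 2)
  'cat' -> no (count: 2)
  'rewrite' -> no (count: 2)
  'reheat' -> no (count: 2)
  'unlike' -> no (count: 2)
Total with prefix 'dis': 2

2


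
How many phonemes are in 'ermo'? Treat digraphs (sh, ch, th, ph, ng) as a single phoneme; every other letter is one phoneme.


Parsing 'ermo' greedily, digraphs first:
  'e' -> vowel phoneme (phonemes so far: 1)
  'r' -> consonant phoneme (phonemes so far: 2)
  'm' -> consonant phoneme (phonemes so far: 3)
  'o' -> vowel phoneme (phonemes so far: 4)
Total phonemes: 4

4


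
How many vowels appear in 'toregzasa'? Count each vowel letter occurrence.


Scanning each character of 'toregzasa':
  Position 1: 't' -> consonant (running count: 0)
  Position 2: 'o' -> vowel (running count: 1)
  Position 3: 'r' -> consonant (running count: 1)
  Position 4: 'e' -> vowel (running count: 2)
  Position 5: 'g' -> consonant (running count: 2)
  Position 6: 'z' -> consonant (running count: 2)
  Position 7: 'a' -> vowel (running count: 3)
  Position 8: 's' -> consonant (running count: 3)
  Position 9: 'a' -> vowel (running count: 4)
Total vowels: 4

4


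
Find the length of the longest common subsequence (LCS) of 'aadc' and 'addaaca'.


DP table for LCS of 'aadc' and 'addaaca':
       a  d  d  a  a  c  a
    0  0  0  0  0  0  0  0
  a 0  1  1  1  1  1  1  1
  a 0  1  1  1  2  2  2  2
  d 0  1  2  2  2  2  2  2
  c 0  1  2  2  2  2  3  3
LCS: 'aac'
LCS length = 3

3


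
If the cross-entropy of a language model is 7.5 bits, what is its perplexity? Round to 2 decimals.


Perplexity formula: PP = 2^H
H = 7.5
PP = 2^7.5
Decompose: 2^7.5 = 2^7 * 2^0.5 = 2^7 * sqrt(2)
2^7 = 128, sqrt(2) ~ 1.4142136
PP ~ 128 * 1.4142136 = 181.0193408
Rounded to 2 decimals: 181.02

181.02


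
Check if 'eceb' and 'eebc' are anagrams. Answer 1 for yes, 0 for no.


Sort characters of 'eceb': 'bcee'
Sort characters of 'eebc': 'bcee'
Sorted forms match -> they ARE anagrams
Result: 1

1


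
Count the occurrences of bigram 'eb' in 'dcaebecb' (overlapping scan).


Scanning 'dcaebecb' for bigram 'eb':
  Position 0: 'dc' -> no
  Position 1: 'ca' -> no
  Position 2: 'ae' -> no
  Position 3: 'eb' -> MATCH
  Position 4: 'be' -> no
  Position 5: 'ec' -> no
  Position 6: 'cb' -> no
Total matches: 1

1


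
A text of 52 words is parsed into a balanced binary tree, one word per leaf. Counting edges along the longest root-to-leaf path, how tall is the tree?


In a balanced binary tree with n leaves the deepest leaf is ceil(log2(n)) edges below the root.
log2(52) = 5.7004
ceil(5.7004) = 6
height (edges) = 6

6


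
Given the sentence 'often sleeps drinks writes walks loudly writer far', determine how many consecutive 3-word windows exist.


Word trigrams from [8] words:
  Trigram 1: (often sleeps drinks)
  Trigram 2: (sleeps drinks writes)
  Trigram 3: (drinks writes walks)
  Trigram 4: (writes walks loudly)
  Trigram 5: (walks loudly writer)
  Trigram 6: (loudly writer far)
Total word trigrams: 8 - 2 = 6

6


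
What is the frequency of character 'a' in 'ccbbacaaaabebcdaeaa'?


Scanning 'ccbbacaaaabebcdaeaa' for 'a':
  Position 4: 'a' -> MATCH (count: 1)
  Position 6: 'a' -> MATCH (count: 2)
  Position 7: 'a' -> MATCH (count: 3)
  Position 8: 'a' -> MATCH (count: 4)
  Position 9: 'a' -> MATCH (count: 5)
  Position 15: 'a' -> MATCH (count: 6)
  Position 17: 'a' -> MATCH (count: 7)
  Position 18: 'a' -> MATCH (count: 8)
Total occurrences of 'a': 8

8


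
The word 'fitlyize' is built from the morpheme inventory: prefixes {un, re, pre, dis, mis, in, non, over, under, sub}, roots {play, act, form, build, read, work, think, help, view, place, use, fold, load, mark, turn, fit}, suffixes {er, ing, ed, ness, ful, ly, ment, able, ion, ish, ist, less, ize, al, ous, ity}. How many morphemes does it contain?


Segmenting 'fitlyize' against the inventory:
  'fit' -> root (morpheme 1)
  'ly' -> suffix (morpheme 2)
  'ize' -> suffix (morpheme 3)
Total morphemes: 3

3


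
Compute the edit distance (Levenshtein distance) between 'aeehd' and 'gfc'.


Building DP table for s1='aeehd' (len 5) and s2='gfc' (len 3):
       g  f  c
    0  1  2  3
  a 1  1  2  3
  e 2  2  2  3
  e 3  3  3  3
  h 4  4  4  4
  d 5  5  5  5
Edit distance = dp[5][3] = 5

5


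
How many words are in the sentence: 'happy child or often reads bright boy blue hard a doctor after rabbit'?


Counting words by splitting on spaces:
  Word 1: 'happy'
  Word 2: 'child'
  Word 3: 'or'
  Word 4: 'often'
  Word 5: 'reads'
  Word 6: 'bright'
  Word 7: 'boy'
  Word 8: 'blue'
  Word 9: 'hard'
  Word 10: 'a'
  Word 11: 'doctor'
  Word 12: 'after'
  Word 13: 'rabbit'
Total words: 13

13


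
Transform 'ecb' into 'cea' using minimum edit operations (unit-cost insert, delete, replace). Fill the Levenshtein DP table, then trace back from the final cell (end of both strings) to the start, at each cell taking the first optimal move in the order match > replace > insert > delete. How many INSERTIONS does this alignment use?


Edit distance = 3. Backtracking from cell (3, 3) with preference match > replace > insert > delete,
then listing the resulting alignment 'ecb' -> 'cea' left to right:
  Step 1: replace e->c
  Step 2: replace c->e
  Step 3: replace b->a
Total insertions: 0

0


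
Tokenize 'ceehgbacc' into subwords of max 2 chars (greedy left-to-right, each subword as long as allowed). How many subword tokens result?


'ceehgbacc' has 9 characters.
Chunking with max size 2:
  Chunk 1: 'ce' (positions 0-1)
  Chunk 2: 'eh' (positions 2-3)
  Chunk 3: 'gb' (positions 4-5)
  Chunk 4: 'ac' (positions 6-7)
  Chunk 5: 'c' (positions 8-8)
Total chunks: ceil(9 / 2) = 5

5


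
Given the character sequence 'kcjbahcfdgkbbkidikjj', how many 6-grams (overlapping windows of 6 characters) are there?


String 'kcjbahcfdgkbbkidikjj' has length L = 20.
Number of overlapping n-grams = L - n + 1
Substituting: 20 - 6 + 1 = 15

15


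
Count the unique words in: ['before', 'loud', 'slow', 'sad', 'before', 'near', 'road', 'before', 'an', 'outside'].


Listing all tokens and tracking unique types:
  Token 1: 'before' -> NEW (unique so far: 1)
  Token 2: 'loud' -> NEW (unique so far: 2)
  Token 3: 'slow' -> NEW (unique so far: 3)
  Token 4: 'sad' -> NEW (unique so far: 4)
  Token 5: 'before' -> duplicate (unique so far: 4)
  Token 6: 'near' -> NEW (unique so far: 5)
  Token 7: 'road' -> NEW (unique so far: 6)
  Token 8: 'before' -> duplicate (unique so far: 6)
  Token 9: 'an' -> NEW (unique so far: 7)
  Token 10: 'outside' -> NEW (unique so far: 8)
Unique types: ('an', 'before', 'loud', 'near', 'outside', 'road', 'sad', 'slow')
Vocabulary size: 8

8


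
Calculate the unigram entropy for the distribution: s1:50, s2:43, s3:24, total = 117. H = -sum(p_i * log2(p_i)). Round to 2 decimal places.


Computing entropy H = -sum(p_i * log2(p_i)):
  s1: p = 50/117 = 0.4274, -p*log2(p) = 0.5241
  s2: p = 43/117 = 0.3675, -p*log2(p) = 0.5307
  s3: p = 24/117 = 0.2051, -p*log2(p) = 0.4688
H = sum of terms = 1.5236
Rounded to 2 decimals: 1.52

1.52


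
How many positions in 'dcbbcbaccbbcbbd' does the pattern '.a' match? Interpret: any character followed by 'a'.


Pattern: .a means any character followed by 'a'.
Scanning 'dcbbcbaccbbcbbd' position-by-position:
  Pos 0: window 'dc' -> no
  Pos 1: window 'cb' -> no
  Pos 2: window 'bb' -> no
  Pos 3: window 'bc' -> no
  Pos 4: window 'cb' -> no
  Pos 5: window 'ba' -> MATCH
  Pos 6: window 'ac' -> no
  Pos 7: window 'cc' -> no
  Pos 8: window 'cb' -> no
  Pos 9: window 'bb' -> no
  Pos 10: window 'bc' -> no
  Pos 11: window 'cb' -> no
  Pos 12: window 'bb' -> no
  Pos 13: window 'bd' -> no
  Pos 14: window 'd' -> no
Total matches: 1

1


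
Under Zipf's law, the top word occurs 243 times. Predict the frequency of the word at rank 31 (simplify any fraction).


Zipf's law: freq(rank) = f1 / rank
f1 = 243, rank = 31
freq = 243 / 31
GCD(243, 31) = 1
Simplified: 243/31

243/31


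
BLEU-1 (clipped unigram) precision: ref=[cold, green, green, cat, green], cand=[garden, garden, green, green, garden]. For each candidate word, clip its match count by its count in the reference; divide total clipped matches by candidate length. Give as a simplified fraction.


Reference word counts: {'cat': 1, 'cold': 1, 'green': 3}
Checking each candidate word (with clipping):
  'garden' -> not in reference -> no match (matches: 0)
  'garden' -> not in reference -> no match (matches: 0)
  'green' -> in reference (ref count 3, used 1/3) -> match (matches: 1)
  'green' -> in reference (ref count 3, used 2/3) -> match (matches: 2)
  'garden' -> not in reference -> no match (matches: 2)
Clipped matches: 2, Candidate length: 5
Precision = 2/5

2/5


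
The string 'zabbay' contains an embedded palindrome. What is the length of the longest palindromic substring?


Scanning 'zabbay' for palindromic substrings.
Substring at positions 1-4: 'abba'.
Check: reverse('abba') = 'abba' -> palindrome confirmed.
Neighbouring characters ('z' / 'y') break symmetry, so it cannot extend further.
No longer palindromic substring exists; longest length = 4

4


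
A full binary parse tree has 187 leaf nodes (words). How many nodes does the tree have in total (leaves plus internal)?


Leaf nodes (terminals): 187
Internal nodes = n - 1 = 187 - 1 = 186
Total = leaves + internal = 187 + 186 = 373

373


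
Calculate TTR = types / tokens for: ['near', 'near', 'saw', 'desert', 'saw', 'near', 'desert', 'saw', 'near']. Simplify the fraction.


Tokens: 9
Unique types: ('desert', 'near', 'saw') = 3
TTR = 3/9
Simplify: divide both by 3 -> 1/3
TTR = 1/3

1/3


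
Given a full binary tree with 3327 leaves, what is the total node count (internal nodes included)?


Leaf nodes (terminals): 3327
Internal nodes = n - 1 = 3327 - 1 = 3326
Total = leaves + internal = 3327 + 3326 = 6653

6653
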